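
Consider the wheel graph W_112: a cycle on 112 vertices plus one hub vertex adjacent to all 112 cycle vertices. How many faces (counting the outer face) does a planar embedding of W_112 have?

113

W_112 has V = 112 + 1 = 113 vertices and E = 2·112 = 224 edges.
By Euler's formula F = 2 − V + E = 2 − 113 + 224 = 113.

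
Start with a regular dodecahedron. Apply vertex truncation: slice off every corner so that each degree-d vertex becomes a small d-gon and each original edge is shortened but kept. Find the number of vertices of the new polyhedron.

60

The base solid has V = 20, E = 30, F = 12.
Truncation replaces each original edge-end by a new vertex, so V′ = 2E = 60.
Each original edge survives, and each old vertex of degree d contributes d new edges; summing degrees gives Σd = 2E, so E′ = E + 2E = 3E = 90.
Each original face survives and each original vertex becomes one new face: F′ = F + V = 32.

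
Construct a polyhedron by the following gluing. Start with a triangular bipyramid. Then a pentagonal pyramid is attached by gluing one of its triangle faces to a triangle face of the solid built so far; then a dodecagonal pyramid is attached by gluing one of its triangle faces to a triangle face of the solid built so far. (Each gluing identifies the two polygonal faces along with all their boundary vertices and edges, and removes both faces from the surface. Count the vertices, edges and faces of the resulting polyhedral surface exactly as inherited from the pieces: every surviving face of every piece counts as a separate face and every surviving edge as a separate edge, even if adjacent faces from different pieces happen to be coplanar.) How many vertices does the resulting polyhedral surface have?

A triangular bipyramid: V=5, E=9, F=6.
Attach a pentagonal pyramid (V=6, E=10, F=6) along a 3-gon: merge 3 vertices and 3 edges, delete both glued faces → V=8, E=16, F=10.
Attach a dodecagonal pyramid (V=13, E=24, F=13) along a 3-gon: merge 3 vertices and 3 edges, delete both glued faces → V=18, E=37, F=21.
Check: V − E + F = 18 − 37 + 21 = 2.

18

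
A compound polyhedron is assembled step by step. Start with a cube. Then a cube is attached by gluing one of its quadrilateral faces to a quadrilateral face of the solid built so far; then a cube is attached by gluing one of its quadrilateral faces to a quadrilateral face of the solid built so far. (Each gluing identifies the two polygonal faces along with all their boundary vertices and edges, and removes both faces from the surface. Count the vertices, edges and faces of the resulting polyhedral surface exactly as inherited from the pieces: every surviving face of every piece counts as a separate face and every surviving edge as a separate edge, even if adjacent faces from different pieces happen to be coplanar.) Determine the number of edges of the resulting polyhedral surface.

28

A cube: V=8, E=12, F=6.
Attach a cube (V=8, E=12, F=6) along a 4-gon: merge 4 vertices and 4 edges, delete both glued faces → V=12, E=20, F=10.
Attach a cube (V=8, E=12, F=6) along a 4-gon: merge 4 vertices and 4 edges, delete both glued faces → V=16, E=28, F=14.
Check: V − E + F = 16 − 28 + 14 = 2.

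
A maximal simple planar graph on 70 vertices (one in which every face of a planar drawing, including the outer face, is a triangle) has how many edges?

204

In a plane triangulation 3F = 2E and V − E + F = 2, so E = 3V − 6 = 3·70 − 6 = 204.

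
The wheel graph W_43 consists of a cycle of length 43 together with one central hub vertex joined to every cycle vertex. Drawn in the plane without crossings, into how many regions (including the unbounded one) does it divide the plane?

44

W_43 has V = 43 + 1 = 44 vertices and E = 2·43 = 86 edges.
By Euler's formula F = 2 − V + E = 2 − 44 + 86 = 44.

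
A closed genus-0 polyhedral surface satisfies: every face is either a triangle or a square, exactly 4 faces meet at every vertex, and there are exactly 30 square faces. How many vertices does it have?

36

Let x be the number of triangles; then F = 30 + x.
Edge–face incidences: 2E = 4·30 + 3·x = 120 + 3x.
Every vertex has degree 4, so 4V = 2E.
Euler: V − E + F = 2 ⇒ (2E)/4 − E + (30 + x) = 2.
Multiply by 8: 2·(2E) − 4·(2E) + 8·(30 + x) = 16, i.e. 240 + 8x − 2·(120 + 3x) = 16.
Collecting terms: 2x = 16, so x = 8.
Then 2E = 120 + 3·8 = 144, so E = 72, V = 2E/4 = 36, F = 30 + 8 = 38.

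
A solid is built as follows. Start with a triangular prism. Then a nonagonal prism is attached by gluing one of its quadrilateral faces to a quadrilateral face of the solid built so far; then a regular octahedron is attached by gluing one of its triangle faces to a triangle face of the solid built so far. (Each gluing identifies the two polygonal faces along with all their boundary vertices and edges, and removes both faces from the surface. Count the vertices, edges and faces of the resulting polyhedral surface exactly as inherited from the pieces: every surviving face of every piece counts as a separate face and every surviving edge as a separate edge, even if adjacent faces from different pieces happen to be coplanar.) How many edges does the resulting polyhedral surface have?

A triangular prism: V=6, E=9, F=5.
Attach a nonagonal prism (V=18, E=27, F=11) along a 4-gon: merge 4 vertices and 4 edges, delete both glued faces → V=20, E=32, F=14.
Attach a regular octahedron (V=6, E=12, F=8) along a 3-gon: merge 3 vertices and 3 edges, delete both glued faces → V=23, E=41, F=20.
Check: V − E + F = 23 − 41 + 20 = 2.

41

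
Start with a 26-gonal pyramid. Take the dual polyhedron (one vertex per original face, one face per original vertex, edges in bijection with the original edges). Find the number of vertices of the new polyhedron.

27

The base solid has V = 27, E = 52, F = 27.
The dual swaps V and F and preserves E: V′ = F = 27, E′ = E = 52, F′ = V = 27.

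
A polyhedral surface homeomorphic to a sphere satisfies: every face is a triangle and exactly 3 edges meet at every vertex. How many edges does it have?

6

Each face has 3 edges and each edge borders two faces, so 2E = 3F.
Each vertex has degree 3, so 3V = 2E and hence V = 3F/3.
Euler: V − E + F = 2 ⇒ (3F/3) − (3F/2) + F = 2.
Multiply by 6: (6 − 9 + 6)F = 12, i.e. 3F = 12.
So F = 4, E = 3·4/2 = 6, V = 3·4/3 = 4.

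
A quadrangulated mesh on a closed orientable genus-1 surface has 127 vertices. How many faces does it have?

127

χ = 2 − 2·1 = 0, and every face is a square so 4F = 2E.
V − E + F = 0 with E = 4F/2 gives 127 − (4/2 − 1)·F = 0, so F = 127 and E = 254.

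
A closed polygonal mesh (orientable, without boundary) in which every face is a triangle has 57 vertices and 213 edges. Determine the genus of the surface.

8

Every face is a triangle and each edge borders two faces, so 3F = 2·213, giving F = 142.
χ = V − E + F = 57 − 213 + 142 = -14.
For a closed orientable surface χ = 2 − 2g, so g = (2 − (-14))/2 = 8.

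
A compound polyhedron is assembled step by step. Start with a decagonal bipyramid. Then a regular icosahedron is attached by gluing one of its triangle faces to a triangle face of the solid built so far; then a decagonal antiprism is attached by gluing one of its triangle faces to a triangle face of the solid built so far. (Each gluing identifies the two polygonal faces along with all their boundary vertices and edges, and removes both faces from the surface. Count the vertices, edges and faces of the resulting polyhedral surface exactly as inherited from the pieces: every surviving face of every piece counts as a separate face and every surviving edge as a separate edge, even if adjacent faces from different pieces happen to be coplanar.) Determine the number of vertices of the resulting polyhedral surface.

38

A decagonal bipyramid: V=12, E=30, F=20.
Attach a regular icosahedron (V=12, E=30, F=20) along a 3-gon: merge 3 vertices and 3 edges, delete both glued faces → V=21, E=57, F=38.
Attach a decagonal antiprism (V=20, E=40, F=22) along a 3-gon: merge 3 vertices and 3 edges, delete both glued faces → V=38, E=94, F=58.
Check: V − E + F = 38 − 94 + 58 = 2.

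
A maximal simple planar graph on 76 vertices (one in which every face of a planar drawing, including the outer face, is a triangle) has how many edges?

222

In a plane triangulation 3F = 2E and V − E + F = 2, so E = 3V − 6 = 3·76 − 6 = 222.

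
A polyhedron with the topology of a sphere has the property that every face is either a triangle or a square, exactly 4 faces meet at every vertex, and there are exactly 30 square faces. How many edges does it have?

Let x be the number of triangles; then F = 30 + x.
Edge–face incidences: 2E = 4·30 + 3·x = 120 + 3x.
Every vertex has degree 4, so 4V = 2E.
Euler: V − E + F = 2 ⇒ (2E)/4 − E + (30 + x) = 2.
Multiply by 8: 2·(2E) − 4·(2E) + 8·(30 + x) = 16, i.e. 240 + 8x − 2·(120 + 3x) = 16.
Collecting terms: 2x = 16, so x = 8.
Then 2E = 120 + 3·8 = 144, so E = 72, V = 2E/4 = 36, F = 30 + 8 = 38.

72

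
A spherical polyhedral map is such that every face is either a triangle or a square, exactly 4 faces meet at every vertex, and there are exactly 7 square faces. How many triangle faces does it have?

Let x be the number of triangles; then F = 7 + x.
Edge–face incidences: 2E = 4·7 + 3·x = 28 + 3x.
Every vertex has degree 4, so 4V = 2E.
Euler: V − E + F = 2 ⇒ (2E)/4 − E + (7 + x) = 2.
Multiply by 8: 2·(2E) − 4·(2E) + 8·(7 + x) = 16, i.e. 56 + 8x − 2·(28 + 3x) = 16.
Collecting terms: 2x = 16, so x = 8.
Then 2E = 28 + 3·8 = 52, so E = 26, V = 2E/4 = 13, F = 7 + 8 = 15.

8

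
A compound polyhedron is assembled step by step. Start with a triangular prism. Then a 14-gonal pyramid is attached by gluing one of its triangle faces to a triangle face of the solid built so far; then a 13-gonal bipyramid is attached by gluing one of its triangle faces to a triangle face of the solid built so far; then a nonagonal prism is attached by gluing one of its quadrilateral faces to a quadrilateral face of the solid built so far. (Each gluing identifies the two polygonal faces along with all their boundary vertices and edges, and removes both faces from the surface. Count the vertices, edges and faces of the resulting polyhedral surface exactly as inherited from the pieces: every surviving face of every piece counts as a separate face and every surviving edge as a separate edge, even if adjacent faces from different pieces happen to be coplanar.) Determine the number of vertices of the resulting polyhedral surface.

A triangular prism: V=6, E=9, F=5.
Attach a 14-gonal pyramid (V=15, E=28, F=15) along a 3-gon: merge 3 vertices and 3 edges, delete both glued faces → V=18, E=34, F=18.
Attach a 13-gonal bipyramid (V=15, E=39, F=26) along a 3-gon: merge 3 vertices and 3 edges, delete both glued faces → V=30, E=70, F=42.
Attach a nonagonal prism (V=18, E=27, F=11) along a 4-gon: merge 4 vertices and 4 edges, delete both glued faces → V=44, E=93, F=51.
Check: V − E + F = 44 − 93 + 51 = 2.

44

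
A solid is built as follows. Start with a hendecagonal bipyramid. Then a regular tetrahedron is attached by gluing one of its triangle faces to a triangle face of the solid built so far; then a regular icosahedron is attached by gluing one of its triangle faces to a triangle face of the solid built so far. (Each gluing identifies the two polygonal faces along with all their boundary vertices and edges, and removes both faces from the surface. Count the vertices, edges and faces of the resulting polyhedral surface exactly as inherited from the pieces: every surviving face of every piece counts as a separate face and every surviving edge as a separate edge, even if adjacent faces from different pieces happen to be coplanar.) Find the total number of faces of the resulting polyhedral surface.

A hendecagonal bipyramid: V=13, E=33, F=22.
Attach a regular tetrahedron (V=4, E=6, F=4) along a 3-gon: merge 3 vertices and 3 edges, delete both glued faces → V=14, E=36, F=24.
Attach a regular icosahedron (V=12, E=30, F=20) along a 3-gon: merge 3 vertices and 3 edges, delete both glued faces → V=23, E=63, F=42.
Check: V − E + F = 23 − 63 + 42 = 2.

42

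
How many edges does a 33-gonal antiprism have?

132

An antiprism on an n-gon has two n-gon caps and 2n triangles: V = 2·33 = 66, E = 4·33 = 132, F = 2·33 + 2 = 68.
Check: V − E + F = 66 − 132 + 68 = 2.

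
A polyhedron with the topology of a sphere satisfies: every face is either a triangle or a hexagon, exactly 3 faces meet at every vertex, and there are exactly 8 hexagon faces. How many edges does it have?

Let x be the number of triangles; then F = 8 + x.
Edge–face incidences: 2E = 6·8 + 3·x = 48 + 3x.
Every vertex has degree 3, so 3V = 2E.
Euler: V − E + F = 2 ⇒ (2E)/3 − E + (8 + x) = 2.
Multiply by 6: 2·(2E) − 3·(2E) + 6·(8 + x) = 12, i.e. 48 + 6x − (48 + 3x) = 12.
Collecting terms: 3x = 12, so x = 4.
Then 2E = 48 + 3·4 = 60, so E = 30, V = 2E/3 = 20, F = 8 + 4 = 12.

30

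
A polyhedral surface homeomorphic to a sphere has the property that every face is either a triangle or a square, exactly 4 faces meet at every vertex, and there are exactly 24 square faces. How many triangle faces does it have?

Let x be the number of triangles; then F = 24 + x.
Edge–face incidences: 2E = 4·24 + 3·x = 96 + 3x.
Every vertex has degree 4, so 4V = 2E.
Euler: V − E + F = 2 ⇒ (2E)/4 − E + (24 + x) = 2.
Multiply by 8: 2·(2E) − 4·(2E) + 8·(24 + x) = 16, i.e. 192 + 8x − 2·(96 + 3x) = 16.
Collecting terms: 2x = 16, so x = 8.
Then 2E = 96 + 3·8 = 120, so E = 60, V = 2E/4 = 30, F = 24 + 8 = 32.

8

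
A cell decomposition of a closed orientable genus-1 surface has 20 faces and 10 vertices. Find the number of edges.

For a closed orientable surface of genus 1, χ = 2 − 2·1 = 0.
E = V + F − (0) = 10 + 20 − (0) = 30.

30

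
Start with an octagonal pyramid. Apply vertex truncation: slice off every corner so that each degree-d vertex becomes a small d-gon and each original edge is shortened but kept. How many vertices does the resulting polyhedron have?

32

The base solid has V = 9, E = 16, F = 9.
Truncation replaces each original edge-end by a new vertex, so V′ = 2E = 32.
Each original edge survives, and each old vertex of degree d contributes d new edges; summing degrees gives Σd = 2E, so E′ = E + 2E = 3E = 48.
Each original face survives and each original vertex becomes one new face: F′ = F + V = 18.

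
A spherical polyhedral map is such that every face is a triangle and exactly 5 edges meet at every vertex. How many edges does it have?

30

Each face has 3 edges and each edge borders two faces, so 2E = 3F.
Each vertex has degree 5, so 5V = 2E and hence V = 3F/5.
Euler: V − E + F = 2 ⇒ (3F/5) − (3F/2) + F = 2.
Multiply by 10: (6 − 15 + 10)F = 20, i.e. 1F = 20.
So F = 20, E = 3·20/2 = 30, V = 3·20/5 = 12.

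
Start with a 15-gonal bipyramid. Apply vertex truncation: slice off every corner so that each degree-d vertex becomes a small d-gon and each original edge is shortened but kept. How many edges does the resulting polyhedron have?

135

The base solid has V = 17, E = 45, F = 30.
Truncation replaces each original edge-end by a new vertex, so V′ = 2E = 90.
Each original edge survives, and each old vertex of degree d contributes d new edges; summing degrees gives Σd = 2E, so E′ = E + 2E = 3E = 135.
Each original face survives and each original vertex becomes one new face: F′ = F + V = 47.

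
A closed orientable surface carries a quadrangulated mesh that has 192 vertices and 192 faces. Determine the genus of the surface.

1

Every face is a square, so 2E = 4·192 = 768, giving E = 384.
χ = V − E + F = 192 − 384 + 192 = 0.
For a closed orientable surface χ = 2 − 2g, so g = (2 − (0))/2 = 1.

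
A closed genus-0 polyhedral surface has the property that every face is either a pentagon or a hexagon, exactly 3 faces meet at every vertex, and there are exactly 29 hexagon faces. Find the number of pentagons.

12

Let x be the number of pentagons; then F = 29 + x.
Edge–face incidences: 2E = 6·29 + 5·x = 174 + 5x.
Every vertex has degree 3, so 3V = 2E.
Euler: V − E + F = 2 ⇒ (2E)/3 − E + (29 + x) = 2.
Multiply by 6: 2·(2E) − 3·(2E) + 6·(29 + x) = 12, i.e. 174 + 6x − (174 + 5x) = 12.
Collecting terms: x = 12.
Then 2E = 174 + 5·12 = 234, so E = 117, V = 2E/3 = 78, F = 29 + 12 = 41.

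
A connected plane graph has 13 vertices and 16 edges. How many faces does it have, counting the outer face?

Euler's formula for a connected plane graph: V − E + F = 2, so F = 2 − 13 + 16 = 5.

5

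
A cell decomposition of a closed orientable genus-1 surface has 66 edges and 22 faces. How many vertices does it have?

44

For a closed orientable surface of genus 1, χ = 2 − 2·1 = 0.
V = 0 + E − F = 0 + 66 − 22 = 44.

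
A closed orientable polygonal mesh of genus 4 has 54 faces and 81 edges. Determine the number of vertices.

21

For a closed orientable surface of genus 4, χ = 2 − 2·4 = -6.
V = -6 + E − F = -6 + 81 − 54 = 21.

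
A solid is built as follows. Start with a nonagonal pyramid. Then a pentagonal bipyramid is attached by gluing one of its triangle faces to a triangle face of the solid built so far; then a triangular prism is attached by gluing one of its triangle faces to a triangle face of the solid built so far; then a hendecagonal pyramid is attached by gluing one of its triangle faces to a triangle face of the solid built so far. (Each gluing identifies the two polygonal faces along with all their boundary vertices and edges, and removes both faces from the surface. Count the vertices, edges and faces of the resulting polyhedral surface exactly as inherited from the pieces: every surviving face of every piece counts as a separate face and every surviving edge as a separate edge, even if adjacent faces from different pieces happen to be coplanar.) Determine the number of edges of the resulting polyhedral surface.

A nonagonal pyramid: V=10, E=18, F=10.
Attach a pentagonal bipyramid (V=7, E=15, F=10) along a 3-gon: merge 3 vertices and 3 edges, delete both glued faces → V=14, E=30, F=18.
Attach a triangular prism (V=6, E=9, F=5) along a 3-gon: merge 3 vertices and 3 edges, delete both glued faces → V=17, E=36, F=21.
Attach a hendecagonal pyramid (V=12, E=22, F=12) along a 3-gon: merge 3 vertices and 3 edges, delete both glued faces → V=26, E=55, F=31.
Check: V − E + F = 26 − 55 + 31 = 2.

55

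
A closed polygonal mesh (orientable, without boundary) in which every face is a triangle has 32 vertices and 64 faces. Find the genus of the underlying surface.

Every face is a triangle, so 2E = 3·64 = 192, giving E = 96.
χ = V − E + F = 32 − 96 + 64 = 0.
For a closed orientable surface χ = 2 − 2g, so g = (2 − (0))/2 = 1.

1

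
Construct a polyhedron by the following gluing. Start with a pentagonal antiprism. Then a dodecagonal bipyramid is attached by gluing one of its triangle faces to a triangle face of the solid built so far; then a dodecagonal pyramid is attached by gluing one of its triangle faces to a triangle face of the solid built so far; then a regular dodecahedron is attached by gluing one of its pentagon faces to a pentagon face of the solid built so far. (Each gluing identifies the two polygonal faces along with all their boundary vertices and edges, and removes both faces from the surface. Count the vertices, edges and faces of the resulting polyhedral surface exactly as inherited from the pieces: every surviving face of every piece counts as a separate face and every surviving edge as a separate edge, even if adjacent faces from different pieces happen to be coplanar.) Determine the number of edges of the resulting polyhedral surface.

A pentagonal antiprism: V=10, E=20, F=12.
Attach a dodecagonal bipyramid (V=14, E=36, F=24) along a 3-gon: merge 3 vertices and 3 edges, delete both glued faces → V=21, E=53, F=34.
Attach a dodecagonal pyramid (V=13, E=24, F=13) along a 3-gon: merge 3 vertices and 3 edges, delete both glued faces → V=31, E=74, F=45.
Attach a regular dodecahedron (V=20, E=30, F=12) along a 5-gon: merge 5 vertices and 5 edges, delete both glued faces → V=46, E=99, F=55.
Check: V − E + F = 46 − 99 + 55 = 2.

99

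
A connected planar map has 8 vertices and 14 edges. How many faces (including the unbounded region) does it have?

8

Euler's formula for a connected plane graph: V − E + F = 2, so F = 2 − 8 + 14 = 8.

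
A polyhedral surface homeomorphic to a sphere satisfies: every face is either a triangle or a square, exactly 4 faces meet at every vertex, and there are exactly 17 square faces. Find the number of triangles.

Let x be the number of triangles; then F = 17 + x.
Edge–face incidences: 2E = 4·17 + 3·x = 68 + 3x.
Every vertex has degree 4, so 4V = 2E.
Euler: V − E + F = 2 ⇒ (2E)/4 − E + (17 + x) = 2.
Multiply by 8: 2·(2E) − 4·(2E) + 8·(17 + x) = 16, i.e. 136 + 8x − 2·(68 + 3x) = 16.
Collecting terms: 2x = 16, so x = 8.
Then 2E = 68 + 3·8 = 92, so E = 46, V = 2E/4 = 23, F = 17 + 8 = 25.

8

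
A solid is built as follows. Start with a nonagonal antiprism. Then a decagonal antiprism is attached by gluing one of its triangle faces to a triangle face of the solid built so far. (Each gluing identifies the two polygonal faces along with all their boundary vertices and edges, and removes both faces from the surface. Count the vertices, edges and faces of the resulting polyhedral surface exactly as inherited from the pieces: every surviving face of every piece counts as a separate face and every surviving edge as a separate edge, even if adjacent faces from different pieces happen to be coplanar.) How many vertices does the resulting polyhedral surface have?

35

A nonagonal antiprism: V=18, E=36, F=20.
Attach a decagonal antiprism (V=20, E=40, F=22) along a 3-gon: merge 3 vertices and 3 edges, delete both glued faces → V=35, E=73, F=40.
Check: V − E + F = 35 − 73 + 40 = 2.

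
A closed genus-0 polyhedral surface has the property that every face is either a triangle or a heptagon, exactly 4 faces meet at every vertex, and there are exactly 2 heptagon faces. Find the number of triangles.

14

Let x be the number of triangles; then F = 2 + x.
Edge–face incidences: 2E = 7·2 + 3·x = 14 + 3x.
Every vertex has degree 4, so 4V = 2E.
Euler: V − E + F = 2 ⇒ (2E)/4 − E + (2 + x) = 2.
Multiply by 8: 2·(2E) − 4·(2E) + 8·(2 + x) = 16, i.e. 16 + 8x − 2·(14 + 3x) = 16.
Collecting terms: 2x − 12 = 16, so 2x = 28, so x = 14.
Then 2E = 14 + 3·14 = 56, so E = 28, V = 2E/4 = 14, F = 2 + 14 = 16.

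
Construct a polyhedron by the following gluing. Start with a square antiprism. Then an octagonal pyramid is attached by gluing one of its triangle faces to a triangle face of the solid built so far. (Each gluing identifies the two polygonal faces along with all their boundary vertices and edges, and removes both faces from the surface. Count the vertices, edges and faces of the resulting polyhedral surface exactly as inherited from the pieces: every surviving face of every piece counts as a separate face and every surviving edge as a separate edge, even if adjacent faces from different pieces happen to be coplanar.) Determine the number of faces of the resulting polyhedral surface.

17

A square antiprism: V=8, E=16, F=10.
Attach an octagonal pyramid (V=9, E=16, F=9) along a 3-gon: merge 3 vertices and 3 edges, delete both glued faces → V=14, E=29, F=17.
Check: V − E + F = 14 − 29 + 17 = 2.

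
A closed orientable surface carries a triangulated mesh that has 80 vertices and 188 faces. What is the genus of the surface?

Every face is a triangle, so 2E = 3·188 = 564, giving E = 282.
χ = V − E + F = 80 − 282 + 188 = -14.
For a closed orientable surface χ = 2 − 2g, so g = (2 − (-14))/2 = 8.

8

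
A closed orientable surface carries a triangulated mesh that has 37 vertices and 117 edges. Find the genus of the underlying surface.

2

Every face is a triangle and each edge borders two faces, so 3F = 2·117, giving F = 78.
χ = V − E + F = 37 − 117 + 78 = -2.
For a closed orientable surface χ = 2 − 2g, so g = (2 − (-2))/2 = 2.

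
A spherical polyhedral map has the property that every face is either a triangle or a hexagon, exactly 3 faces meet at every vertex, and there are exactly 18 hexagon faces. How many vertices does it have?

40

Let x be the number of triangles; then F = 18 + x.
Edge–face incidences: 2E = 6·18 + 3·x = 108 + 3x.
Every vertex has degree 3, so 3V = 2E.
Euler: V − E + F = 2 ⇒ (2E)/3 − E + (18 + x) = 2.
Multiply by 6: 2·(2E) − 3·(2E) + 6·(18 + x) = 12, i.e. 108 + 6x − (108 + 3x) = 12.
Collecting terms: 3x = 12, so x = 4.
Then 2E = 108 + 3·4 = 120, so E = 60, V = 2E/3 = 40, F = 18 + 4 = 22.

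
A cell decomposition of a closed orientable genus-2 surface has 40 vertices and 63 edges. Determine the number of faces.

21

For a closed orientable surface of genus 2, χ = 2 − 2·2 = -2.
F = -2 − V + E = -2 − 40 + 63 = 21.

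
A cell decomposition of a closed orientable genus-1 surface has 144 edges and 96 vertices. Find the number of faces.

For a closed orientable surface of genus 1, χ = 2 − 2·1 = 0.
F = 0 − V + E = 0 − 96 + 144 = 48.

48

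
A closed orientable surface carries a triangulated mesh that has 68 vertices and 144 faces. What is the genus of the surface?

3

Every face is a triangle, so 2E = 3·144 = 432, giving E = 216.
χ = V − E + F = 68 − 216 + 144 = -4.
For a closed orientable surface χ = 2 − 2g, so g = (2 − (-4))/2 = 3.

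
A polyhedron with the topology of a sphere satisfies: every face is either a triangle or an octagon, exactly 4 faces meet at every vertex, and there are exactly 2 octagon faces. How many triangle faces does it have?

16

Let x be the number of triangles; then F = 2 + x.
Edge–face incidences: 2E = 8·2 + 3·x = 16 + 3x.
Every vertex has degree 4, so 4V = 2E.
Euler: V − E + F = 2 ⇒ (2E)/4 − E + (2 + x) = 2.
Multiply by 8: 2·(2E) − 4·(2E) + 8·(2 + x) = 16, i.e. 16 + 8x − 2·(16 + 3x) = 16.
Collecting terms: 2x − 16 = 16, so 2x = 32, so x = 16.
Then 2E = 16 + 3·16 = 64, so E = 32, V = 2E/4 = 16, F = 2 + 16 = 18.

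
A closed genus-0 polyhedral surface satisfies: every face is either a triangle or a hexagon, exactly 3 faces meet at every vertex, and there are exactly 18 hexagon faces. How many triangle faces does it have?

Let x be the number of triangles; then F = 18 + x.
Edge–face incidences: 2E = 6·18 + 3·x = 108 + 3x.
Every vertex has degree 3, so 3V = 2E.
Euler: V − E + F = 2 ⇒ (2E)/3 − E + (18 + x) = 2.
Multiply by 6: 2·(2E) − 3·(2E) + 6·(18 + x) = 12, i.e. 108 + 6x − (108 + 3x) = 12.
Collecting terms: 3x = 12, so x = 4.
Then 2E = 108 + 3·4 = 120, so E = 60, V = 2E/3 = 40, F = 18 + 4 = 22.

4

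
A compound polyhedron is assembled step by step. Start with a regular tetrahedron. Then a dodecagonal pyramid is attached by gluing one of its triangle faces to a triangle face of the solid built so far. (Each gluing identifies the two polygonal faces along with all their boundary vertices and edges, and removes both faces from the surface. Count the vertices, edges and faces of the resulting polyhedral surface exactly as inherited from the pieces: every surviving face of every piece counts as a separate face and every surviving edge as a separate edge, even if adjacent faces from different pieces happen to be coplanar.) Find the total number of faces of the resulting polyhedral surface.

A regular tetrahedron: V=4, E=6, F=4.
Attach a dodecagonal pyramid (V=13, E=24, F=13) along a 3-gon: merge 3 vertices and 3 edges, delete both glued faces → V=14, E=27, F=15.
Check: V − E + F = 14 − 27 + 15 = 2.

15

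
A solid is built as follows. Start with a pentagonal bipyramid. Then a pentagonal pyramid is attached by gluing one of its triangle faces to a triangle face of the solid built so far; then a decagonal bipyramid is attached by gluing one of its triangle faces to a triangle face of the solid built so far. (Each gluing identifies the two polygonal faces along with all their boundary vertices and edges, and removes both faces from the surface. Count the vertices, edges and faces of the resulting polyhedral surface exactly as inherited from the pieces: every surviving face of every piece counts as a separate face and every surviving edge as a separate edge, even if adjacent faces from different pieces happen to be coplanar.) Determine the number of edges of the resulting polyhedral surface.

A pentagonal bipyramid: V=7, E=15, F=10.
Attach a pentagonal pyramid (V=6, E=10, F=6) along a 3-gon: merge 3 vertices and 3 edges, delete both glued faces → V=10, E=22, F=14.
Attach a decagonal bipyramid (V=12, E=30, F=20) along a 3-gon: merge 3 vertices and 3 edges, delete both glued faces → V=19, E=49, F=32.
Check: V − E + F = 19 − 49 + 32 = 2.

49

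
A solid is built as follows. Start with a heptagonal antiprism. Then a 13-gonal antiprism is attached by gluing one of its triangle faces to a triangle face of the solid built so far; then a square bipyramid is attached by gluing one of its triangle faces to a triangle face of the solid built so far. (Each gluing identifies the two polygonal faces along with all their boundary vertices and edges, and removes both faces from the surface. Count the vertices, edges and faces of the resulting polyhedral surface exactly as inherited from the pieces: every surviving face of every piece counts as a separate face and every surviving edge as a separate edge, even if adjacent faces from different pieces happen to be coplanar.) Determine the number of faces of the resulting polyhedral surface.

48

A heptagonal antiprism: V=14, E=28, F=16.
Attach a 13-gonal antiprism (V=26, E=52, F=28) along a 3-gon: merge 3 vertices and 3 edges, delete both glued faces → V=37, E=77, F=42.
Attach a square bipyramid (V=6, E=12, F=8) along a 3-gon: merge 3 vertices and 3 edges, delete both glued faces → V=40, E=86, F=48.
Check: V − E + F = 40 − 86 + 48 = 2.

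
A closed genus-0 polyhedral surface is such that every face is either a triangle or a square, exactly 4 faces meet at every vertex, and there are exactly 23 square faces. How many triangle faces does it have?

Let x be the number of triangles; then F = 23 + x.
Edge–face incidences: 2E = 4·23 + 3·x = 92 + 3x.
Every vertex has degree 4, so 4V = 2E.
Euler: V − E + F = 2 ⇒ (2E)/4 − E + (23 + x) = 2.
Multiply by 8: 2·(2E) − 4·(2E) + 8·(23 + x) = 16, i.e. 184 + 8x − 2·(92 + 3x) = 16.
Collecting terms: 2x = 16, so x = 8.
Then 2E = 92 + 3·8 = 116, so E = 58, V = 2E/4 = 29, F = 23 + 8 = 31.

8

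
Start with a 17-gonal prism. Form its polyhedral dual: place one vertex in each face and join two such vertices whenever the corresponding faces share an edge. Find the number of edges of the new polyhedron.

The base solid has V = 34, E = 51, F = 19.
The dual swaps V and F and preserves E: V′ = F = 19, E′ = E = 51, F′ = V = 34.

51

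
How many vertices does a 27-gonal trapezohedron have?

The n-trapezohedron (dual of the n-antiprism) has V = 2·27 + 2 = 56, E = 4·27 = 108, F = 2·27 = 54.
Check: V − E + F = 56 − 108 + 54 = 2.

56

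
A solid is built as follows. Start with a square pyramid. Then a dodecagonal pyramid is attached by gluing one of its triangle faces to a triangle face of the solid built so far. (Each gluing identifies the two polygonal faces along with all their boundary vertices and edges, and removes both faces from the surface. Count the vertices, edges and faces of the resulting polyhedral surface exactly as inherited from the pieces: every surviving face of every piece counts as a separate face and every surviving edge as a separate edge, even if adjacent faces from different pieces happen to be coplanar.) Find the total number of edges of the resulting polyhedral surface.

A square pyramid: V=5, E=8, F=5.
Attach a dodecagonal pyramid (V=13, E=24, F=13) along a 3-gon: merge 3 vertices and 3 edges, delete both glued faces → V=15, E=29, F=16.
Check: V − E + F = 15 − 29 + 16 = 2.

29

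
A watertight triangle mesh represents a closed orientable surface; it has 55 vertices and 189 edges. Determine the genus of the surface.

5

Every face is a triangle and each edge borders two faces, so 3F = 2·189, giving F = 126.
χ = V − E + F = 55 − 189 + 126 = -8.
For a closed orientable surface χ = 2 − 2g, so g = (2 − (-8))/2 = 5.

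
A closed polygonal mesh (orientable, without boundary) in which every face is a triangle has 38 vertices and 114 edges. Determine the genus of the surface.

1

Every face is a triangle and each edge borders two faces, so 3F = 2·114, giving F = 76.
χ = V − E + F = 38 − 114 + 76 = 0.
For a closed orientable surface χ = 2 − 2g, so g = (2 − (0))/2 = 1.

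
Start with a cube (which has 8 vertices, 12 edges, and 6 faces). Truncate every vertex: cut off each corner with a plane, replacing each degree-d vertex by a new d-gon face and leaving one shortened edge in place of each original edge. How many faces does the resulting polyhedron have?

Truncation replaces each original edge-end by a new vertex, so V′ = 2E = 24.
Each original edge survives, and each old vertex of degree d contributes d new edges; summing degrees gives Σd = 2E, so E′ = E + 2E = 3E = 36.
Each original face survives and each original vertex becomes one new face: F′ = F + V = 14.

14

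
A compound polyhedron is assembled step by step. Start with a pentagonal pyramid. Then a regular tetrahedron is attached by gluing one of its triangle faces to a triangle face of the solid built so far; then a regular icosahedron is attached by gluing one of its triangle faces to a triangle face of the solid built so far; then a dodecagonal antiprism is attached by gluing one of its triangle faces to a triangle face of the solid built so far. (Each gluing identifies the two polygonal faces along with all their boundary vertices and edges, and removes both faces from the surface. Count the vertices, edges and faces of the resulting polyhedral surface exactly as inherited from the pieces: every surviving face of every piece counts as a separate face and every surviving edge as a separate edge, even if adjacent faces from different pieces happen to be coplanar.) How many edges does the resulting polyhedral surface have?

A pentagonal pyramid: V=6, E=10, F=6.
Attach a regular tetrahedron (V=4, E=6, F=4) along a 3-gon: merge 3 vertices and 3 edges, delete both glued faces → V=7, E=13, F=8.
Attach a regular icosahedron (V=12, E=30, F=20) along a 3-gon: merge 3 vertices and 3 edges, delete both glued faces → V=16, E=40, F=26.
Attach a dodecagonal antiprism (V=24, E=48, F=26) along a 3-gon: merge 3 vertices and 3 edges, delete both glued faces → V=37, E=85, F=50.
Check: V − E + F = 37 − 85 + 50 = 2.

85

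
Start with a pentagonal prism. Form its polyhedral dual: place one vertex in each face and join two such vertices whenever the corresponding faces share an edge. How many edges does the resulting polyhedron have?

15

The base solid has V = 10, E = 15, F = 7.
The dual swaps V and F and preserves E: V′ = F = 7, E′ = E = 15, F′ = V = 10.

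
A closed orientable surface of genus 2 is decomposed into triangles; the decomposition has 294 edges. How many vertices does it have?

96

χ = 2 − 2·2 = -2, and every face is a triangle so 3F = 2E.
F = 2E/3 = 196. Then V = -2 + E − F = -2 + 294 − 196 = 96.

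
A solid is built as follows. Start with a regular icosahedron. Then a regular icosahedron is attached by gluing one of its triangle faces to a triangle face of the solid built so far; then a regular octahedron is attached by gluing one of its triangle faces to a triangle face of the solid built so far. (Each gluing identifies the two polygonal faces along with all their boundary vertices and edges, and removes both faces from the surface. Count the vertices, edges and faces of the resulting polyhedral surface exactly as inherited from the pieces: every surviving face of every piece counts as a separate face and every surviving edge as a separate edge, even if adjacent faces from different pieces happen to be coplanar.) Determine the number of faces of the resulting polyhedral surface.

44

A regular icosahedron: V=12, E=30, F=20.
Attach a regular icosahedron (V=12, E=30, F=20) along a 3-gon: merge 3 vertices and 3 edges, delete both glued faces → V=21, E=57, F=38.
Attach a regular octahedron (V=6, E=12, F=8) along a 3-gon: merge 3 vertices and 3 edges, delete both glued faces → V=24, E=66, F=44.
Check: V − E + F = 24 − 66 + 44 = 2.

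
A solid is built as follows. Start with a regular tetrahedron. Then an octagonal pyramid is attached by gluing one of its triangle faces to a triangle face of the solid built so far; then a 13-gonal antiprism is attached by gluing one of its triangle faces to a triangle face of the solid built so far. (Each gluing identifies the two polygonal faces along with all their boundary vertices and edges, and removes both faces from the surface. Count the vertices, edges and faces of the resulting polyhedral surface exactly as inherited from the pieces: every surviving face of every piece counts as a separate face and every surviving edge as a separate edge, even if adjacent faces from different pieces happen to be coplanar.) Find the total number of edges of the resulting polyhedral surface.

68

A regular tetrahedron: V=4, E=6, F=4.
Attach an octagonal pyramid (V=9, E=16, F=9) along a 3-gon: merge 3 vertices and 3 edges, delete both glued faces → V=10, E=19, F=11.
Attach a 13-gonal antiprism (V=26, E=52, F=28) along a 3-gon: merge 3 vertices and 3 edges, delete both glued faces → V=33, E=68, F=37.
Check: V − E + F = 33 − 68 + 37 = 2.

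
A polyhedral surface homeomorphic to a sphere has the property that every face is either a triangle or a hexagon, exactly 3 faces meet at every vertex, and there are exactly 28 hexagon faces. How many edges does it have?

Let x be the number of triangles; then F = 28 + x.
Edge–face incidences: 2E = 6·28 + 3·x = 168 + 3x.
Every vertex has degree 3, so 3V = 2E.
Euler: V − E + F = 2 ⇒ (2E)/3 − E + (28 + x) = 2.
Multiply by 6: 2·(2E) − 3·(2E) + 6·(28 + x) = 12, i.e. 168 + 6x − (168 + 3x) = 12.
Collecting terms: 3x = 12, so x = 4.
Then 2E = 168 + 3·4 = 180, so E = 90, V = 2E/3 = 60, F = 28 + 4 = 32.

90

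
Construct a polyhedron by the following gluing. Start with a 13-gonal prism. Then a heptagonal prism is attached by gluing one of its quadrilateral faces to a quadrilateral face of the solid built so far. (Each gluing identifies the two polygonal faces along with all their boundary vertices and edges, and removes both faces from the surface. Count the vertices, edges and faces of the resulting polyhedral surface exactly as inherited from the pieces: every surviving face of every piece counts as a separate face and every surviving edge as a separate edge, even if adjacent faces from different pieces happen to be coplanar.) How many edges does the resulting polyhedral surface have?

A 13-gonal prism: V=26, E=39, F=15.
Attach a heptagonal prism (V=14, E=21, F=9) along a 4-gon: merge 4 vertices and 4 edges, delete both glued faces → V=36, E=56, F=22.
Check: V − E + F = 36 − 56 + 22 = 2.

56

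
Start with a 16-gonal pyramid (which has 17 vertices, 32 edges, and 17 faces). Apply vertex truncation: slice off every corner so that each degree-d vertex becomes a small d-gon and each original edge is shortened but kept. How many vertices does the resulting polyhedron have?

64

Truncation replaces each original edge-end by a new vertex, so V′ = 2E = 64.
Each original edge survives, and each old vertex of degree d contributes d new edges; summing degrees gives Σd = 2E, so E′ = E + 2E = 3E = 96.
Each original face survives and each original vertex becomes one new face: F′ = F + V = 34.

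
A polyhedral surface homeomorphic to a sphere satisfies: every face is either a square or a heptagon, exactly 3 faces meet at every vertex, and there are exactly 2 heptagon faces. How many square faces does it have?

Let x be the number of squares; then F = 2 + x.
Edge–face incidences: 2E = 7·2 + 4·x = 14 + 4x.
Every vertex has degree 3, so 3V = 2E.
Euler: V − E + F = 2 ⇒ (2E)/3 − E + (2 + x) = 2.
Multiply by 6: 2·(2E) − 3·(2E) + 6·(2 + x) = 12, i.e. 12 + 6x − (14 + 4x) = 12.
Collecting terms: 2x − 2 = 12, so 2x = 14, so x = 7.
Then 2E = 14 + 4·7 = 42, so E = 21, V = 2E/3 = 14, F = 2 + 7 = 9.

7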